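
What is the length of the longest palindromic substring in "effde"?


Input: "effde"
Checking substrings for palindromes:
  [1:3] "ff" (len 2) => palindrome
Longest palindromic substring: "ff" with length 2

2


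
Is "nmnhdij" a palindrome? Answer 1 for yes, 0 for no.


Input: nmnhdij
Reversed: jidhnmn
  Compare pos 0 ('n') with pos 6 ('j'): MISMATCH
  Compare pos 1 ('m') with pos 5 ('i'): MISMATCH
  Compare pos 2 ('n') with pos 4 ('d'): MISMATCH
Result: not a palindrome

0


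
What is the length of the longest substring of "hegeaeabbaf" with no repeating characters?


Input: "hegeaeabbaf"
Sliding window (track last position of each char):
  Position 0 ('h'): window [0,0] length 1 -- new best
  Position 1 ('e'): window [0,1] length 2 -- new best
  Position 2 ('g'): window [0,2] length 3 -- new best
  Position 3 ('e'): repeat (last at 1), move window start to 2
  Position 3 ('e'): window [2,3] length 2
  Position 4 ('a'): window [2,4] length 3
  Position 5 ('e'): repeat (last at 3), move window start to 4
  Position 5 ('e'): window [4,5] length 2
  Position 6 ('a'): repeat (last at 4), move window start to 5
  Position 6 ('a'): window [5,6] length 2
  Position 7 ('b'): window [5,7] length 3
  Position 8 ('b'): repeat (last at 7), move window start to 8
  Position 8 ('b'): window [8,8] length 1
  Position 9 ('a'): window [8,9] length 2
  Position 10 ('f'): window [8,10] length 3
Longest substring with no repeats: "heg" with length 3

3


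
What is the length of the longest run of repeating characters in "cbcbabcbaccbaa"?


Input: "cbcbabcbaccbaa"
Scanning for longest run:
  Position 1 ('b'): new char, reset run to 1
  Position 2 ('c'): new char, reset run to 1
  Position 3 ('b'): new char, reset run to 1
  Position 4 ('a'): new char, reset run to 1
  Position 5 ('b'): new char, reset run to 1
  Position 6 ('c'): new char, reset run to 1
  Position 7 ('b'): new char, reset run to 1
  Position 8 ('a'): new char, reset run to 1
  Position 9 ('c'): new char, reset run to 1
  Position 10 ('c'): continues run of 'c', length=2
  Position 11 ('b'): new char, reset run to 1
  Position 12 ('a'): new char, reset run to 1
  Position 13 ('a'): continues run of 'a', length=2
Longest run: 'c' with length 2

2


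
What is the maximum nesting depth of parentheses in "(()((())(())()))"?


Input: "(()((())(())()))"
Tracking depth:
  Position 0 '(': depth becomes 1
  Position 1 '(': depth becomes 2
  Position 2 ')': depth becomes 1
  Position 3 '(': depth becomes 2
  Position 4 '(': depth becomes 3
  Position 5 '(': depth becomes 4
  Position 6 ')': depth becomes 3
  Position 7 ')': depth becomes 2
  Position 8 '(': depth becomes 3
  Position 9 '(': depth becomes 4
  Position 10 ')': depth becomes 3
  Position 11 ')': depth becomes 2
  Position 12 '(': depth becomes 3
  Position 13 ')': depth becomes 2
  Position 14 ')': depth becomes 1
  Position 15 ')': depth becomes 0
Maximum depth reached: 4

4


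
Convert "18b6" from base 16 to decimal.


Input: "18b6" in base 16
Positional expansion:
  Digit '1' (value 1) x 16^3 = 4096
  Digit '8' (value 8) x 16^2 = 2048
  Digit 'b' (value 11) x 16^1 = 176
  Digit '6' (value 6) x 16^0 = 6
Sum = 6326

6326


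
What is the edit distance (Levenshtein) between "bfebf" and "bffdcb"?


Computing edit distance: "bfebf" -> "bffdcb"
DP table:
           b    f    f    d    c    b
      0    1    2    3    4    5    6
  b   1    0    1    2    3    4    5
  f   2    1    0    1    2    3    4
  e   3    2    1    1    2    3    4
  b   4    3    2    2    2    3    3
  f   5    4    3    2    3    3    4
Edit distance = dp[5][6] = 4

4


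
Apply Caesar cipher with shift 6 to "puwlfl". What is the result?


Caesar cipher: shift "puwlfl" by 6
  'p' (pos 15) + 6 = pos 21 = 'v'
  'u' (pos 20) + 6 = pos 0 = 'a'
  'w' (pos 22) + 6 = pos 2 = 'c'
  'l' (pos 11) + 6 = pos 17 = 'r'
  'f' (pos 5) + 6 = pos 11 = 'l'
  'l' (pos 11) + 6 = pos 17 = 'r'
Result: vacrlr

vacrlr


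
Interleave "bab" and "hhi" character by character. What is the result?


Interleaving "bab" and "hhi":
  Position 0: 'b' from first, 'h' from second => "bh"
  Position 1: 'a' from first, 'h' from second => "ah"
  Position 2: 'b' from first, 'i' from second => "bi"
Result: bhahbi

bhahbi


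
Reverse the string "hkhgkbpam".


Input: hkhgkbpam
Reading characters right to left:
  Position 8: 'm'
  Position 7: 'a'
  Position 6: 'p'
  Position 5: 'b'
  Position 4: 'k'
  Position 3: 'g'
  Position 2: 'h'
  Position 1: 'k'
  Position 0: 'h'
Reversed: mapbkghkh

mapbkghkh


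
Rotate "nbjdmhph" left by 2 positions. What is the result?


Input: "nbjdmhph", rotate left by 2
First 2 characters: "nb"
Remaining characters: "jdmhph"
Concatenate remaining + first: "jdmhph" + "nb" = "jdmhphnb"

jdmhphnb


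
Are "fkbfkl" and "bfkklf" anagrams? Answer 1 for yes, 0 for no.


Strings: "fkbfkl", "bfkklf"
Sorted first:  bffkkl
Sorted second: bffkkl
Sorted forms match => anagrams

1


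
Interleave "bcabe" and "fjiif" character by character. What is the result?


Interleaving "bcabe" and "fjiif":
  Position 0: 'b' from first, 'f' from second => "bf"
  Position 1: 'c' from first, 'j' from second => "cj"
  Position 2: 'a' from first, 'i' from second => "ai"
  Position 3: 'b' from first, 'i' from second => "bi"
  Position 4: 'e' from first, 'f' from second => "ef"
Result: bfcjaibief

bfcjaibief


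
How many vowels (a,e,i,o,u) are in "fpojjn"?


Input: fpojjn
Checking each character:
  'f' at position 0: consonant
  'p' at position 1: consonant
  'o' at position 2: vowel (running total: 1)
  'j' at position 3: consonant
  'j' at position 4: consonant
  'n' at position 5: consonant
Total vowels: 1

1


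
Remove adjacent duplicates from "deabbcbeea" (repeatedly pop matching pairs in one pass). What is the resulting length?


Input: deabbcbeea
Stack-based adjacent duplicate removal:
  Read 'd': push. Stack: d
  Read 'e': push. Stack: de
  Read 'a': push. Stack: dea
  Read 'b': push. Stack: deab
  Read 'b': matches stack top 'b' => pop. Stack: dea
  Read 'c': push. Stack: deac
  Read 'b': push. Stack: deacb
  Read 'e': push. Stack: deacbe
  Read 'e': matches stack top 'e' => pop. Stack: deacb
  Read 'a': push. Stack: deacba
Final stack: "deacba" (length 6)

6


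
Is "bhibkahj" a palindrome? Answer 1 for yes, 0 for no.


Input: bhibkahj
Reversed: jhakbihb
  Compare pos 0 ('b') with pos 7 ('j'): MISMATCH
  Compare pos 1 ('h') with pos 6 ('h'): match
  Compare pos 2 ('i') with pos 5 ('a'): MISMATCH
  Compare pos 3 ('b') with pos 4 ('k'): MISMATCH
Result: not a palindrome

0


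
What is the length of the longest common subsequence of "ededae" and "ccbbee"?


LCS of "ededae" and "ccbbee"
DP table:
           c    c    b    b    e    e
      0    0    0    0    0    0    0
  e   0    0    0    0    0    1    1
  d   0    0    0    0    0    1    1
  e   0    0    0    0    0    1    2
  d   0    0    0    0    0    1    2
  a   0    0    0    0    0    1    2
  e   0    0    0    0    0    1    2
LCS length = dp[6][6] = 2

2


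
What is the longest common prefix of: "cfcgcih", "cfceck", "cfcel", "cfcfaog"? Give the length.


Words: cfcgcih, cfceck, cfcel, cfcfaog
  Position 0: all 'c' => match
  Position 1: all 'f' => match
  Position 2: all 'c' => match
  Position 3: ('g', 'e', 'e', 'f') => mismatch, stop
LCP = "cfc" (length 3)

3


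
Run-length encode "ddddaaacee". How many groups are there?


Input: ddddaaacee
Scanning for consecutive runs:
  Group 1: 'd' x 4 (positions 0-3)
  Group 2: 'a' x 3 (positions 4-6)
  Group 3: 'c' x 1 (positions 7-7)
  Group 4: 'e' x 2 (positions 8-9)
Total groups: 4

4


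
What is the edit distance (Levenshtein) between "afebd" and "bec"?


Computing edit distance: "afebd" -> "bec"
DP table:
           b    e    c
      0    1    2    3
  a   1    1    2    3
  f   2    2    2    3
  e   3    3    2    3
  b   4    3    3    3
  d   5    4    4    4
Edit distance = dp[5][3] = 4

4


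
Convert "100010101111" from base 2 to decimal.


Input: "100010101111" in base 2
Positional expansion:
  Digit '1' (value 1) x 2^11 = 2048
  Digit '0' (value 0) x 2^10 = 0
  Digit '0' (value 0) x 2^9 = 0
  Digit '0' (value 0) x 2^8 = 0
  Digit '1' (value 1) x 2^7 = 128
  Digit '0' (value 0) x 2^6 = 0
  Digit '1' (value 1) x 2^5 = 32
  Digit '0' (value 0) x 2^4 = 0
  Digit '1' (value 1) x 2^3 = 8
  Digit '1' (value 1) x 2^2 = 4
  Digit '1' (value 1) x 2^1 = 2
  Digit '1' (value 1) x 2^0 = 1
Sum = 2223

2223


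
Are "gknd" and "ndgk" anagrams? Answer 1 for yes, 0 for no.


Strings: "gknd", "ndgk"
Sorted first:  dgkn
Sorted second: dgkn
Sorted forms match => anagrams

1


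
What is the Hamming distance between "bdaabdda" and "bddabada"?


Comparing "bdaabdda" and "bddabada" position by position:
  Position 0: 'b' vs 'b' => same
  Position 1: 'd' vs 'd' => same
  Position 2: 'a' vs 'd' => differ
  Position 3: 'a' vs 'a' => same
  Position 4: 'b' vs 'b' => same
  Position 5: 'd' vs 'a' => differ
  Position 6: 'd' vs 'd' => same
  Position 7: 'a' vs 'a' => same
Total differences (Hamming distance): 2

2


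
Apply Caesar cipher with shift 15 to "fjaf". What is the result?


Caesar cipher: shift "fjaf" by 15
  'f' (pos 5) + 15 = pos 20 = 'u'
  'j' (pos 9) + 15 = pos 24 = 'y'
  'a' (pos 0) + 15 = pos 15 = 'p'
  'f' (pos 5) + 15 = pos 20 = 'u'
Result: uypu

uypu


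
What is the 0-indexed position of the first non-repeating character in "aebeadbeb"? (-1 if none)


Input: aebeadbeb
Character frequencies:
  'a': 2
  'b': 3
  'd': 1
  'e': 3
Scanning left to right for freq == 1:
  Position 0 ('a'): freq=2, skip
  Position 1 ('e'): freq=3, skip
  Position 2 ('b'): freq=3, skip
  Position 3 ('e'): freq=3, skip
  Position 4 ('a'): freq=2, skip
  Position 5 ('d'): unique! => answer = 5

5


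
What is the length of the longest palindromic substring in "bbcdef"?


Input: "bbcdef"
Checking substrings for palindromes:
  [0:2] "bb" (len 2) => palindrome
Longest palindromic substring: "bb" with length 2

2


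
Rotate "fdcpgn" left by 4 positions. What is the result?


Input: "fdcpgn", rotate left by 4
First 4 characters: "fdcp"
Remaining characters: "gn"
Concatenate remaining + first: "gn" + "fdcp" = "gnfdcp"

gnfdcp


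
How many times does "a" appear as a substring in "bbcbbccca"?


Searching for "a" in "bbcbbccca"
Scanning each position:
  Position 0: "b" => no
  Position 1: "b" => no
  Position 2: "c" => no
  Position 3: "b" => no
  Position 4: "b" => no
  Position 5: "c" => no
  Position 6: "c" => no
  Position 7: "c" => no
  Position 8: "a" => MATCH
Total occurrences: 1

1


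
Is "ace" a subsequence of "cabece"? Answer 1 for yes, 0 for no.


Check if "ace" is a subsequence of "cabece"
Greedy scan:
  Position 0 ('c'): no match needed
  Position 1 ('a'): matches sub[0] = 'a'
  Position 2 ('b'): no match needed
  Position 3 ('e'): no match needed
  Position 4 ('c'): matches sub[1] = 'c'
  Position 5 ('e'): matches sub[2] = 'e'
All 3 characters matched => is a subsequence

1


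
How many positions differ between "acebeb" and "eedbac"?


Comparing "acebeb" and "eedbac" position by position:
  Position 0: 'a' vs 'e' => DIFFER
  Position 1: 'c' vs 'e' => DIFFER
  Position 2: 'e' vs 'd' => DIFFER
  Position 3: 'b' vs 'b' => same
  Position 4: 'e' vs 'a' => DIFFER
  Position 5: 'b' vs 'c' => DIFFER
Positions that differ: 5

5


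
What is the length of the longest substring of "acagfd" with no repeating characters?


Input: "acagfd"
Sliding window (track last position of each char):
  Position 0 ('a'): window [0,0] length 1 -- new best
  Position 1 ('c'): window [0,1] length 2 -- new best
  Position 2 ('a'): repeat (last at 0), move window start to 1
  Position 2 ('a'): window [1,2] length 2
  Position 3 ('g'): window [1,3] length 3 -- new best
  Position 4 ('f'): window [1,4] length 4 -- new best
  Position 5 ('d'): window [1,5] length 5 -- new best
Longest substring with no repeats: "cagfd" with length 5

5


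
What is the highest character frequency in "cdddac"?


Input: cdddac
Character counts:
  'a': 1
  'c': 2
  'd': 3
Maximum frequency: 3

3


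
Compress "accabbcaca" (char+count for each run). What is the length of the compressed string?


Input: accabbcaca
Runs:
  'a' x 1 => "a1"
  'c' x 2 => "c2"
  'a' x 1 => "a1"
  'b' x 2 => "b2"
  'c' x 1 => "c1"
  'a' x 1 => "a1"
  'c' x 1 => "c1"
  'a' x 1 => "a1"
Compressed: "a1c2a1b2c1a1c1a1"
Compressed length: 16

16


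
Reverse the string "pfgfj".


Input: pfgfj
Reading characters right to left:
  Position 4: 'j'
  Position 3: 'f'
  Position 2: 'g'
  Position 1: 'f'
  Position 0: 'p'
Reversed: jfgfp

jfgfp


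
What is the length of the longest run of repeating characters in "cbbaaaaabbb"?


Input: "cbbaaaaabbb"
Scanning for longest run:
  Position 1 ('b'): new char, reset run to 1
  Position 2 ('b'): continues run of 'b', length=2
  Position 3 ('a'): new char, reset run to 1
  Position 4 ('a'): continues run of 'a', length=2
  Position 5 ('a'): continues run of 'a', length=3
  Position 6 ('a'): continues run of 'a', length=4
  Position 7 ('a'): continues run of 'a', length=5
  Position 8 ('b'): new char, reset run to 1
  Position 9 ('b'): continues run of 'b', length=2
  Position 10 ('b'): continues run of 'b', length=3
Longest run: 'a' with length 5

5


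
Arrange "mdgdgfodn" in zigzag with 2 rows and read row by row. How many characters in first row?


Zigzag "mdgdgfodn" into 2 rows:
Placing characters:
  'm' => row 0
  'd' => row 1
  'g' => row 0
  'd' => row 1
  'g' => row 0
  'f' => row 1
  'o' => row 0
  'd' => row 1
  'n' => row 0
Rows:
  Row 0: "mggon"
  Row 1: "ddfd"
First row length: 5

5


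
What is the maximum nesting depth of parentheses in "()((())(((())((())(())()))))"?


Input: "()((())(((())((())(())()))))"
Tracking depth:
  Position 0 '(': depth becomes 1
  Position 1 ')': depth becomes 0
  Position 2 '(': depth becomes 1
  Position 3 '(': depth becomes 2
  Position 4 '(': depth becomes 3
  Position 5 ')': depth becomes 2
  Position 6 ')': depth becomes 1
  Position 7 '(': depth becomes 2
  Position 8 '(': depth becomes 3
  Position 9 '(': depth becomes 4
  Position 10 '(': depth becomes 5
  Position 11 ')': depth becomes 4
  Position 12 ')': depth becomes 3
  Position 13 '(': depth becomes 4
  Position 14 '(': depth becomes 5
  Position 15 '(': depth becomes 6
  Position 16 ')': depth becomes 5
  Position 17 ')': depth becomes 4
  Position 18 '(': depth becomes 5
  Position 19 '(': depth becomes 6
  Position 20 ')': depth becomes 5
  Position 21 ')': depth becomes 4
  Position 22 '(': depth becomes 5
  Position 23 ')': depth becomes 4
  Position 24 ')': depth becomes 3
  Position 25 ')': depth becomes 2
  Position 26 ')': depth becomes 1
  Position 27 ')': depth becomes 0
Maximum depth reached: 6

6


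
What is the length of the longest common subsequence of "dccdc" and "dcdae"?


LCS of "dccdc" and "dcdae"
DP table:
           d    c    d    a    e
      0    0    0    0    0    0
  d   0    1    1    1    1    1
  c   0    1    2    2    2    2
  c   0    1    2    2    2    2
  d   0    1    2    3    3    3
  c   0    1    2    3    3    3
LCS length = dp[5][5] = 3

3


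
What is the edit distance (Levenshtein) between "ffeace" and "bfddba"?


Computing edit distance: "ffeace" -> "bfddba"
DP table:
           b    f    d    d    b    a
      0    1    2    3    4    5    6
  f   1    1    1    2    3    4    5
  f   2    2    1    2    3    4    5
  e   3    3    2    2    3    4    5
  a   4    4    3    3    3    4    4
  c   5    5    4    4    4    4    5
  e   6    6    5    5    5    5    5
Edit distance = dp[6][6] = 5

5


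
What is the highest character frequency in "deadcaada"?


Input: deadcaada
Character counts:
  'a': 4
  'c': 1
  'd': 3
  'e': 1
Maximum frequency: 4

4


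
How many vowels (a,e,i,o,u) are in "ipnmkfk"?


Input: ipnmkfk
Checking each character:
  'i' at position 0: vowel (running total: 1)
  'p' at position 1: consonant
  'n' at position 2: consonant
  'm' at position 3: consonant
  'k' at position 4: consonant
  'f' at position 5: consonant
  'k' at position 6: consonant
Total vowels: 1

1


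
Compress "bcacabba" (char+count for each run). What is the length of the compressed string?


Input: bcacabba
Runs:
  'b' x 1 => "b1"
  'c' x 1 => "c1"
  'a' x 1 => "a1"
  'c' x 1 => "c1"
  'a' x 1 => "a1"
  'b' x 2 => "b2"
  'a' x 1 => "a1"
Compressed: "b1c1a1c1a1b2a1"
Compressed length: 14

14


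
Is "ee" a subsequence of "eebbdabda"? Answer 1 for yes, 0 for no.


Check if "ee" is a subsequence of "eebbdabda"
Greedy scan:
  Position 0 ('e'): matches sub[0] = 'e'
  Position 1 ('e'): matches sub[1] = 'e'
  Position 2 ('b'): no match needed
  Position 3 ('b'): no match needed
  Position 4 ('d'): no match needed
  Position 5 ('a'): no match needed
  Position 6 ('b'): no match needed
  Position 7 ('d'): no match needed
  Position 8 ('a'): no match needed
All 2 characters matched => is a subsequence

1


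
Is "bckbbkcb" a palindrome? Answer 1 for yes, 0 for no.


Input: bckbbkcb
Reversed: bckbbkcb
  Compare pos 0 ('b') with pos 7 ('b'): match
  Compare pos 1 ('c') with pos 6 ('c'): match
  Compare pos 2 ('k') with pos 5 ('k'): match
  Compare pos 3 ('b') with pos 4 ('b'): match
Result: palindrome

1


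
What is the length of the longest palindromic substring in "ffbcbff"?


Input: "ffbcbff"
Checking substrings for palindromes:
  [0:7] "ffbcbff" (len 7) => palindrome
  [1:6] "fbcbf" (len 5) => palindrome
  [2:5] "bcb" (len 3) => palindrome
  [0:2] "ff" (len 2) => palindrome
  [5:7] "ff" (len 2) => palindrome
Longest palindromic substring: "ffbcbff" with length 7

7


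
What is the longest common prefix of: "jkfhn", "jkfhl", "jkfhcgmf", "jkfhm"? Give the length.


Words: jkfhn, jkfhl, jkfhcgmf, jkfhm
  Position 0: all 'j' => match
  Position 1: all 'k' => match
  Position 2: all 'f' => match
  Position 3: all 'h' => match
  Position 4: ('n', 'l', 'c', 'm') => mismatch, stop
LCP = "jkfh" (length 4)

4


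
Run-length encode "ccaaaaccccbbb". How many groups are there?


Input: ccaaaaccccbbb
Scanning for consecutive runs:
  Group 1: 'c' x 2 (positions 0-1)
  Group 2: 'a' x 4 (positions 2-5)
  Group 3: 'c' x 4 (positions 6-9)
  Group 4: 'b' x 3 (positions 10-12)
Total groups: 4

4


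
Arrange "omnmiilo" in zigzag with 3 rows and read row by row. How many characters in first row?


Zigzag "omnmiilo" into 3 rows:
Placing characters:
  'o' => row 0
  'm' => row 1
  'n' => row 2
  'm' => row 1
  'i' => row 0
  'i' => row 1
  'l' => row 2
  'o' => row 1
Rows:
  Row 0: "oi"
  Row 1: "mmio"
  Row 2: "nl"
First row length: 2

2


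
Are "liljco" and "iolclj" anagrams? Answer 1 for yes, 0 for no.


Strings: "liljco", "iolclj"
Sorted first:  cijllo
Sorted second: cijllo
Sorted forms match => anagrams

1


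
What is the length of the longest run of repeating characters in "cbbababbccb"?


Input: "cbbababbccb"
Scanning for longest run:
  Position 1 ('b'): new char, reset run to 1
  Position 2 ('b'): continues run of 'b', length=2
  Position 3 ('a'): new char, reset run to 1
  Position 4 ('b'): new char, reset run to 1
  Position 5 ('a'): new char, reset run to 1
  Position 6 ('b'): new char, reset run to 1
  Position 7 ('b'): continues run of 'b', length=2
  Position 8 ('c'): new char, reset run to 1
  Position 9 ('c'): continues run of 'c', length=2
  Position 10 ('b'): new char, reset run to 1
Longest run: 'b' with length 2

2


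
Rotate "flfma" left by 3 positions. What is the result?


Input: "flfma", rotate left by 3
First 3 characters: "flf"
Remaining characters: "ma"
Concatenate remaining + first: "ma" + "flf" = "maflf"

maflf


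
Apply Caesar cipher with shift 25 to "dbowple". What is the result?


Caesar cipher: shift "dbowple" by 25
  'd' (pos 3) + 25 = pos 2 = 'c'
  'b' (pos 1) + 25 = pos 0 = 'a'
  'o' (pos 14) + 25 = pos 13 = 'n'
  'w' (pos 22) + 25 = pos 21 = 'v'
  'p' (pos 15) + 25 = pos 14 = 'o'
  'l' (pos 11) + 25 = pos 10 = 'k'
  'e' (pos 4) + 25 = pos 3 = 'd'
Result: canvokd

canvokd


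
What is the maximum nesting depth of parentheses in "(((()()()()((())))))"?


Input: "(((()()()()((())))))"
Tracking depth:
  Position 0 '(': depth becomes 1
  Position 1 '(': depth becomes 2
  Position 2 '(': depth becomes 3
  Position 3 '(': depth becomes 4
  Position 4 ')': depth becomes 3
  Position 5 '(': depth becomes 4
  Position 6 ')': depth becomes 3
  Position 7 '(': depth becomes 4
  Position 8 ')': depth becomes 3
  Position 9 '(': depth becomes 4
  Position 10 ')': depth becomes 3
  Position 11 '(': depth becomes 4
  Position 12 '(': depth becomes 5
  Position 13 '(': depth becomes 6
  Position 14 ')': depth becomes 5
  Position 15 ')': depth becomes 4
  Position 16 ')': depth becomes 3
  Position 17 ')': depth becomes 2
  Position 18 ')': depth becomes 1
  Position 19 ')': depth becomes 0
Maximum depth reached: 6

6


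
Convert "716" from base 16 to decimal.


Input: "716" in base 16
Positional expansion:
  Digit '7' (value 7) x 16^2 = 1792
  Digit '1' (value 1) x 16^1 = 16
  Digit '6' (value 6) x 16^0 = 6
Sum = 1814

1814


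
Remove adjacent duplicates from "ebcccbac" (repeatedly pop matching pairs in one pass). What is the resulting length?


Input: ebcccbac
Stack-based adjacent duplicate removal:
  Read 'e': push. Stack: e
  Read 'b': push. Stack: eb
  Read 'c': push. Stack: ebc
  Read 'c': matches stack top 'c' => pop. Stack: eb
  Read 'c': push. Stack: ebc
  Read 'b': push. Stack: ebcb
  Read 'a': push. Stack: ebcba
  Read 'c': push. Stack: ebcbac
Final stack: "ebcbac" (length 6)

6


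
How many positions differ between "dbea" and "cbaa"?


Comparing "dbea" and "cbaa" position by position:
  Position 0: 'd' vs 'c' => DIFFER
  Position 1: 'b' vs 'b' => same
  Position 2: 'e' vs 'a' => DIFFER
  Position 3: 'a' vs 'a' => same
Positions that differ: 2

2


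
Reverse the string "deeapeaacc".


Input: deeapeaacc
Reading characters right to left:
  Position 9: 'c'
  Position 8: 'c'
  Position 7: 'a'
  Position 6: 'a'
  Position 5: 'e'
  Position 4: 'p'
  Position 3: 'a'
  Position 2: 'e'
  Position 1: 'e'
  Position 0: 'd'
Reversed: ccaaepaeed

ccaaepaeed


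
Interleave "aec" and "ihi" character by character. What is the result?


Interleaving "aec" and "ihi":
  Position 0: 'a' from first, 'i' from second => "ai"
  Position 1: 'e' from first, 'h' from second => "eh"
  Position 2: 'c' from first, 'i' from second => "ci"
Result: aiehci

aiehci


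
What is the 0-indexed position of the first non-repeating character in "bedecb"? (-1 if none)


Input: bedecb
Character frequencies:
  'b': 2
  'c': 1
  'd': 1
  'e': 2
Scanning left to right for freq == 1:
  Position 0 ('b'): freq=2, skip
  Position 1 ('e'): freq=2, skip
  Position 2 ('d'): unique! => answer = 2

2


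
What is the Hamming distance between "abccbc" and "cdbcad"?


Comparing "abccbc" and "cdbcad" position by position:
  Position 0: 'a' vs 'c' => differ
  Position 1: 'b' vs 'd' => differ
  Position 2: 'c' vs 'b' => differ
  Position 3: 'c' vs 'c' => same
  Position 4: 'b' vs 'a' => differ
  Position 5: 'c' vs 'd' => differ
Total differences (Hamming distance): 5

5


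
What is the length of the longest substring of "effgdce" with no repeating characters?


Input: "effgdce"
Sliding window (track last position of each char):
  Position 0 ('e'): window [0,0] length 1 -- new best
  Position 1 ('f'): window [0,1] length 2 -- new best
  Position 2 ('f'): repeat (last at 1), move window start to 2
  Position 2 ('f'): window [2,2] length 1
  Position 3 ('g'): window [2,3] length 2
  Position 4 ('d'): window [2,4] length 3 -- new best
  Position 5 ('c'): window [2,5] length 4 -- new best
  Position 6 ('e'): window [2,6] length 5 -- new best
Longest substring with no repeats: "fgdce" with length 5

5


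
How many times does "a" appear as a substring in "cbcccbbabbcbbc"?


Searching for "a" in "cbcccbbabbcbbc"
Scanning each position:
  Position 0: "c" => no
  Position 1: "b" => no
  Position 2: "c" => no
  Position 3: "c" => no
  Position 4: "c" => no
  Position 5: "b" => no
  Position 6: "b" => no
  Position 7: "a" => MATCH
  Position 8: "b" => no
  Position 9: "b" => no
  Position 10: "c" => no
  Position 11: "b" => no
  Position 12: "b" => no
  Position 13: "c" => no
Total occurrences: 1

1


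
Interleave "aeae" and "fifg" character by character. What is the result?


Interleaving "aeae" and "fifg":
  Position 0: 'a' from first, 'f' from second => "af"
  Position 1: 'e' from first, 'i' from second => "ei"
  Position 2: 'a' from first, 'f' from second => "af"
  Position 3: 'e' from first, 'g' from second => "eg"
Result: afeiafeg

afeiafeg


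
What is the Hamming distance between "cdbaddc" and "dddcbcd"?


Comparing "cdbaddc" and "dddcbcd" position by position:
  Position 0: 'c' vs 'd' => differ
  Position 1: 'd' vs 'd' => same
  Position 2: 'b' vs 'd' => differ
  Position 3: 'a' vs 'c' => differ
  Position 4: 'd' vs 'b' => differ
  Position 5: 'd' vs 'c' => differ
  Position 6: 'c' vs 'd' => differ
Total differences (Hamming distance): 6

6


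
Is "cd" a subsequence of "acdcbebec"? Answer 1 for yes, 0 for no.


Check if "cd" is a subsequence of "acdcbebec"
Greedy scan:
  Position 0 ('a'): no match needed
  Position 1 ('c'): matches sub[0] = 'c'
  Position 2 ('d'): matches sub[1] = 'd'
  Position 3 ('c'): no match needed
  Position 4 ('b'): no match needed
  Position 5 ('e'): no match needed
  Position 6 ('b'): no match needed
  Position 7 ('e'): no match needed
  Position 8 ('c'): no match needed
All 2 characters matched => is a subsequence

1


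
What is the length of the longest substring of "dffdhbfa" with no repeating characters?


Input: "dffdhbfa"
Sliding window (track last position of each char):
  Position 0 ('d'): window [0,0] length 1 -- new best
  Position 1 ('f'): window [0,1] length 2 -- new best
  Position 2 ('f'): repeat (last at 1), move window start to 2
  Position 2 ('f'): window [2,2] length 1
  Position 3 ('d'): window [2,3] length 2
  Position 4 ('h'): window [2,4] length 3 -- new best
  Position 5 ('b'): window [2,5] length 4 -- new best
  Position 6 ('f'): repeat (last at 2), move window start to 3
  Position 6 ('f'): window [3,6] length 4
  Position 7 ('a'): window [3,7] length 5 -- new best
Longest substring with no repeats: "dhbfa" with length 5

5


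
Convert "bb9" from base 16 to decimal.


Input: "bb9" in base 16
Positional expansion:
  Digit 'b' (value 11) x 16^2 = 2816
  Digit 'b' (value 11) x 16^1 = 176
  Digit '9' (value 9) x 16^0 = 9
Sum = 3001

3001


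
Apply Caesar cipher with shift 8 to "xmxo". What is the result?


Caesar cipher: shift "xmxo" by 8
  'x' (pos 23) + 8 = pos 5 = 'f'
  'm' (pos 12) + 8 = pos 20 = 'u'
  'x' (pos 23) + 8 = pos 5 = 'f'
  'o' (pos 14) + 8 = pos 22 = 'w'
Result: fufw

fufw


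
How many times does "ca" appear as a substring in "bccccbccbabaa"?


Searching for "ca" in "bccccbccbabaa"
Scanning each position:
  Position 0: "bc" => no
  Position 1: "cc" => no
  Position 2: "cc" => no
  Position 3: "cc" => no
  Position 4: "cb" => no
  Position 5: "bc" => no
  Position 6: "cc" => no
  Position 7: "cb" => no
  Position 8: "ba" => no
  Position 9: "ab" => no
  Position 10: "ba" => no
  Position 11: "aa" => no
Total occurrences: 0

0


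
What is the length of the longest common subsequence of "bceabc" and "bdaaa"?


LCS of "bceabc" and "bdaaa"
DP table:
           b    d    a    a    a
      0    0    0    0    0    0
  b   0    1    1    1    1    1
  c   0    1    1    1    1    1
  e   0    1    1    1    1    1
  a   0    1    1    2    2    2
  b   0    1    1    2    2    2
  c   0    1    1    2    2    2
LCS length = dp[6][5] = 2

2


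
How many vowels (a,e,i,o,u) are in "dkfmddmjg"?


Input: dkfmddmjg
Checking each character:
  'd' at position 0: consonant
  'k' at position 1: consonant
  'f' at position 2: consonant
  'm' at position 3: consonant
  'd' at position 4: consonant
  'd' at position 5: consonant
  'm' at position 6: consonant
  'j' at position 7: consonant
  'g' at position 8: consonant
Total vowels: 0

0


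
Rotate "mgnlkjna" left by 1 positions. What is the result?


Input: "mgnlkjna", rotate left by 1
First 1 characters: "m"
Remaining characters: "gnlkjna"
Concatenate remaining + first: "gnlkjna" + "m" = "gnlkjnam"

gnlkjnam


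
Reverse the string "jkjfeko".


Input: jkjfeko
Reading characters right to left:
  Position 6: 'o'
  Position 5: 'k'
  Position 4: 'e'
  Position 3: 'f'
  Position 2: 'j'
  Position 1: 'k'
  Position 0: 'j'
Reversed: okefjkj

okefjkj


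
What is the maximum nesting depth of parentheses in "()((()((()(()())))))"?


Input: "()((()((()(()())))))"
Tracking depth:
  Position 0 '(': depth becomes 1
  Position 1 ')': depth becomes 0
  Position 2 '(': depth becomes 1
  Position 3 '(': depth becomes 2
  Position 4 '(': depth becomes 3
  Position 5 ')': depth becomes 2
  Position 6 '(': depth becomes 3
  Position 7 '(': depth becomes 4
  Position 8 '(': depth becomes 5
  Position 9 ')': depth becomes 4
  Position 10 '(': depth becomes 5
  Position 11 '(': depth becomes 6
  Position 12 ')': depth becomes 5
  Position 13 '(': depth becomes 6
  Position 14 ')': depth becomes 5
  Position 15 ')': depth becomes 4
  Position 16 ')': depth becomes 3
  Position 17 ')': depth becomes 2
  Position 18 ')': depth becomes 1
  Position 19 ')': depth becomes 0
Maximum depth reached: 6

6


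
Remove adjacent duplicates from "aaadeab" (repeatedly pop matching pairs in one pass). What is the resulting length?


Input: aaadeab
Stack-based adjacent duplicate removal:
  Read 'a': push. Stack: a
  Read 'a': matches stack top 'a' => pop. Stack: (empty)
  Read 'a': push. Stack: a
  Read 'd': push. Stack: ad
  Read 'e': push. Stack: ade
  Read 'a': push. Stack: adea
  Read 'b': push. Stack: adeab
Final stack: "adeab" (length 5)

5


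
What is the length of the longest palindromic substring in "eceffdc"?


Input: "eceffdc"
Checking substrings for palindromes:
  [0:3] "ece" (len 3) => palindrome
  [3:5] "ff" (len 2) => palindrome
Longest palindromic substring: "ece" with length 3

3


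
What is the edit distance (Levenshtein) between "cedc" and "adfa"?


Computing edit distance: "cedc" -> "adfa"
DP table:
           a    d    f    a
      0    1    2    3    4
  c   1    1    2    3    4
  e   2    2    2    3    4
  d   3    3    2    3    4
  c   4    4    3    3    4
Edit distance = dp[4][4] = 4

4


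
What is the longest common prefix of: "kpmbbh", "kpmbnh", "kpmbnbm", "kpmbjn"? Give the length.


Words: kpmbbh, kpmbnh, kpmbnbm, kpmbjn
  Position 0: all 'k' => match
  Position 1: all 'p' => match
  Position 2: all 'm' => match
  Position 3: all 'b' => match
  Position 4: ('b', 'n', 'n', 'j') => mismatch, stop
LCP = "kpmb" (length 4)

4


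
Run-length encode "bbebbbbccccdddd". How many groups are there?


Input: bbebbbbccccdddd
Scanning for consecutive runs:
  Group 1: 'b' x 2 (positions 0-1)
  Group 2: 'e' x 1 (positions 2-2)
  Group 3: 'b' x 4 (positions 3-6)
  Group 4: 'c' x 4 (positions 7-10)
  Group 5: 'd' x 4 (positions 11-14)
Total groups: 5

5


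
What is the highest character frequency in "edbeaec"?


Input: edbeaec
Character counts:
  'a': 1
  'b': 1
  'c': 1
  'd': 1
  'e': 3
Maximum frequency: 3

3


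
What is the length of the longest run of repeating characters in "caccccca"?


Input: "caccccca"
Scanning for longest run:
  Position 1 ('a'): new char, reset run to 1
  Position 2 ('c'): new char, reset run to 1
  Position 3 ('c'): continues run of 'c', length=2
  Position 4 ('c'): continues run of 'c', length=3
  Position 5 ('c'): continues run of 'c', length=4
  Position 6 ('c'): continues run of 'c', length=5
  Position 7 ('a'): new char, reset run to 1
Longest run: 'c' with length 5

5


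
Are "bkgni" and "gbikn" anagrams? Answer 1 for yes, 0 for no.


Strings: "bkgni", "gbikn"
Sorted first:  bgikn
Sorted second: bgikn
Sorted forms match => anagrams

1


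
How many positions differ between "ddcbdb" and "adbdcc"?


Comparing "ddcbdb" and "adbdcc" position by position:
  Position 0: 'd' vs 'a' => DIFFER
  Position 1: 'd' vs 'd' => same
  Position 2: 'c' vs 'b' => DIFFER
  Position 3: 'b' vs 'd' => DIFFER
  Position 4: 'd' vs 'c' => DIFFER
  Position 5: 'b' vs 'c' => DIFFER
Positions that differ: 5

5


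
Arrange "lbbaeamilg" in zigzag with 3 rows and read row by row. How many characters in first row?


Zigzag "lbbaeamilg" into 3 rows:
Placing characters:
  'l' => row 0
  'b' => row 1
  'b' => row 2
  'a' => row 1
  'e' => row 0
  'a' => row 1
  'm' => row 2
  'i' => row 1
  'l' => row 0
  'g' => row 1
Rows:
  Row 0: "lel"
  Row 1: "baaig"
  Row 2: "bm"
First row length: 3

3


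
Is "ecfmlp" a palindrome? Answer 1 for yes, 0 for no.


Input: ecfmlp
Reversed: plmfce
  Compare pos 0 ('e') with pos 5 ('p'): MISMATCH
  Compare pos 1 ('c') with pos 4 ('l'): MISMATCH
  Compare pos 2 ('f') with pos 3 ('m'): MISMATCH
Result: not a palindrome

0


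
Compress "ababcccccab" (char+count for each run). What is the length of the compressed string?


Input: ababcccccab
Runs:
  'a' x 1 => "a1"
  'b' x 1 => "b1"
  'a' x 1 => "a1"
  'b' x 1 => "b1"
  'c' x 5 => "c5"
  'a' x 1 => "a1"
  'b' x 1 => "b1"
Compressed: "a1b1a1b1c5a1b1"
Compressed length: 14

14


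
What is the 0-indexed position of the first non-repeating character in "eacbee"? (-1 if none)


Input: eacbee
Character frequencies:
  'a': 1
  'b': 1
  'c': 1
  'e': 3
Scanning left to right for freq == 1:
  Position 0 ('e'): freq=3, skip
  Position 1 ('a'): unique! => answer = 1

1


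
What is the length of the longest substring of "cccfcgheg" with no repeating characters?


Input: "cccfcgheg"
Sliding window (track last position of each char):
  Position 0 ('c'): window [0,0] length 1 -- new best
  Position 1 ('c'): repeat (last at 0), move window start to 1
  Position 1 ('c'): window [1,1] length 1
  Position 2 ('c'): repeat (last at 1), move window start to 2
  Position 2 ('c'): window [2,2] length 1
  Position 3 ('f'): window [2,3] length 2 -- new best
  Position 4 ('c'): repeat (last at 2), move window start to 3
  Position 4 ('c'): window [3,4] length 2
  Position 5 ('g'): window [3,5] length 3 -- new best
  Position 6 ('h'): window [3,6] length 4 -- new best
  Position 7 ('e'): window [3,7] length 5 -- new best
  Position 8 ('g'): repeat (last at 5), move window start to 6
  Position 8 ('g'): window [6,8] length 3
Longest substring with no repeats: "fcghe" with length 5

5


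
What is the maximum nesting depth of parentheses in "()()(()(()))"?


Input: "()()(()(()))"
Tracking depth:
  Position 0 '(': depth becomes 1
  Position 1 ')': depth becomes 0
  Position 2 '(': depth becomes 1
  Position 3 ')': depth becomes 0
  Position 4 '(': depth becomes 1
  Position 5 '(': depth becomes 2
  Position 6 ')': depth becomes 1
  Position 7 '(': depth becomes 2
  Position 8 '(': depth becomes 3
  Position 9 ')': depth becomes 2
  Position 10 ')': depth becomes 1
  Position 11 ')': depth becomes 0
Maximum depth reached: 3

3


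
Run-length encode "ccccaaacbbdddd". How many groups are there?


Input: ccccaaacbbdddd
Scanning for consecutive runs:
  Group 1: 'c' x 4 (positions 0-3)
  Group 2: 'a' x 3 (positions 4-6)
  Group 3: 'c' x 1 (positions 7-7)
  Group 4: 'b' x 2 (positions 8-9)
  Group 5: 'd' x 4 (positions 10-13)
Total groups: 5

5


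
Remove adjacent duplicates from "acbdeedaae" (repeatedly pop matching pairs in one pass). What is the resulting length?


Input: acbdeedaae
Stack-based adjacent duplicate removal:
  Read 'a': push. Stack: a
  Read 'c': push. Stack: ac
  Read 'b': push. Stack: acb
  Read 'd': push. Stack: acbd
  Read 'e': push. Stack: acbde
  Read 'e': matches stack top 'e' => pop. Stack: acbd
  Read 'd': matches stack top 'd' => pop. Stack: acb
  Read 'a': push. Stack: acba
  Read 'a': matches stack top 'a' => pop. Stack: acb
  Read 'e': push. Stack: acbe
Final stack: "acbe" (length 4)

4


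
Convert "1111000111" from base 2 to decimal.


Input: "1111000111" in base 2
Positional expansion:
  Digit '1' (value 1) x 2^9 = 512
  Digit '1' (value 1) x 2^8 = 256
  Digit '1' (value 1) x 2^7 = 128
  Digit '1' (value 1) x 2^6 = 64
  Digit '0' (value 0) x 2^5 = 0
  Digit '0' (value 0) x 2^4 = 0
  Digit '0' (value 0) x 2^3 = 0
  Digit '1' (value 1) x 2^2 = 4
  Digit '1' (value 1) x 2^1 = 2
  Digit '1' (value 1) x 2^0 = 1
Sum = 967

967


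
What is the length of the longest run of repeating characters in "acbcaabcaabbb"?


Input: "acbcaabcaabbb"
Scanning for longest run:
  Position 1 ('c'): new char, reset run to 1
  Position 2 ('b'): new char, reset run to 1
  Position 3 ('c'): new char, reset run to 1
  Position 4 ('a'): new char, reset run to 1
  Position 5 ('a'): continues run of 'a', length=2
  Position 6 ('b'): new char, reset run to 1
  Position 7 ('c'): new char, reset run to 1
  Position 8 ('a'): new char, reset run to 1
  Position 9 ('a'): continues run of 'a', length=2
  Position 10 ('b'): new char, reset run to 1
  Position 11 ('b'): continues run of 'b', length=2
  Position 12 ('b'): continues run of 'b', length=3
Longest run: 'b' with length 3

3


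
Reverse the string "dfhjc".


Input: dfhjc
Reading characters right to left:
  Position 4: 'c'
  Position 3: 'j'
  Position 2: 'h'
  Position 1: 'f'
  Position 0: 'd'
Reversed: cjhfd

cjhfd


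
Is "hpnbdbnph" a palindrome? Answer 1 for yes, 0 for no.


Input: hpnbdbnph
Reversed: hpnbdbnph
  Compare pos 0 ('h') with pos 8 ('h'): match
  Compare pos 1 ('p') with pos 7 ('p'): match
  Compare pos 2 ('n') with pos 6 ('n'): match
  Compare pos 3 ('b') with pos 5 ('b'): match
Result: palindrome

1


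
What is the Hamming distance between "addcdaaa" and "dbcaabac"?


Comparing "addcdaaa" and "dbcaabac" position by position:
  Position 0: 'a' vs 'd' => differ
  Position 1: 'd' vs 'b' => differ
  Position 2: 'd' vs 'c' => differ
  Position 3: 'c' vs 'a' => differ
  Position 4: 'd' vs 'a' => differ
  Position 5: 'a' vs 'b' => differ
  Position 6: 'a' vs 'a' => same
  Position 7: 'a' vs 'c' => differ
Total differences (Hamming distance): 7

7


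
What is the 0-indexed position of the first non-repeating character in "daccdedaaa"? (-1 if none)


Input: daccdedaaa
Character frequencies:
  'a': 4
  'c': 2
  'd': 3
  'e': 1
Scanning left to right for freq == 1:
  Position 0 ('d'): freq=3, skip
  Position 1 ('a'): freq=4, skip
  Position 2 ('c'): freq=2, skip
  Position 3 ('c'): freq=2, skip
  Position 4 ('d'): freq=3, skip
  Position 5 ('e'): unique! => answer = 5

5


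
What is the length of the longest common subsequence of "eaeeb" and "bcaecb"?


LCS of "eaeeb" and "bcaecb"
DP table:
           b    c    a    e    c    b
      0    0    0    0    0    0    0
  e   0    0    0    0    1    1    1
  a   0    0    0    1    1    1    1
  e   0    0    0    1    2    2    2
  e   0    0    0    1    2    2    2
  b   0    1    1    1    2    2    3
LCS length = dp[5][6] = 3

3


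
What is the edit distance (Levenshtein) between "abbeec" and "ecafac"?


Computing edit distance: "abbeec" -> "ecafac"
DP table:
           e    c    a    f    a    c
      0    1    2    3    4    5    6
  a   1    1    2    2    3    4    5
  b   2    2    2    3    3    4    5
  b   3    3    3    3    4    4    5
  e   4    3    4    4    4    5    5
  e   5    4    4    5    5    5    6
  c   6    5    4    5    6    6    5
Edit distance = dp[6][6] = 5

5


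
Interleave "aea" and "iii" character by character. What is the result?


Interleaving "aea" and "iii":
  Position 0: 'a' from first, 'i' from second => "ai"
  Position 1: 'e' from first, 'i' from second => "ei"
  Position 2: 'a' from first, 'i' from second => "ai"
Result: aieiai

aieiai


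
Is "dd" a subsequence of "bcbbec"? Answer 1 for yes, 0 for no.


Check if "dd" is a subsequence of "bcbbec"
Greedy scan:
  Position 0 ('b'): no match needed
  Position 1 ('c'): no match needed
  Position 2 ('b'): no match needed
  Position 3 ('b'): no match needed
  Position 4 ('e'): no match needed
  Position 5 ('c'): no match needed
Only matched 0/2 characters => not a subsequence

0
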